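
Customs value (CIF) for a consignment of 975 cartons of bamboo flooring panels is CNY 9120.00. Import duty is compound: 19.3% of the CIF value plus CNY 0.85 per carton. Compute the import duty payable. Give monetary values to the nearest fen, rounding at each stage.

Ad valorem component: 9120.00 × 19.3% = 1760.16
Specific component: 975 × 0.85 = 828.75
Import duty = 1760.16 + 828.75 = 2588.91

Import duty: CNY 2588.91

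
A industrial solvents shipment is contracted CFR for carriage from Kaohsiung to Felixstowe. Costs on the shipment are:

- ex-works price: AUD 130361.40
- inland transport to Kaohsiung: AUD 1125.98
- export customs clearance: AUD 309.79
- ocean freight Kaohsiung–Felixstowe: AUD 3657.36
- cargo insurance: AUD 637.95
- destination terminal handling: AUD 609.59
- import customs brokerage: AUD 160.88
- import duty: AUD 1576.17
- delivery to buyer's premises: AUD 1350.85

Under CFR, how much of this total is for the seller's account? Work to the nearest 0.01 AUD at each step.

CFR: the seller pays costs through ocean freight to the destination port, but not insurance.
Seller's account: goods 130361.40 + inland to port 1125.98 + export clearance 309.79 + freight 3657.36 = 135454.53
Buyer's account: insurance 637.95 + destination terminal 609.59 + brokerage 160.88 + duty 1576.17 + delivery 1350.85 = 4335.44

Seller's account: AUD 135454.53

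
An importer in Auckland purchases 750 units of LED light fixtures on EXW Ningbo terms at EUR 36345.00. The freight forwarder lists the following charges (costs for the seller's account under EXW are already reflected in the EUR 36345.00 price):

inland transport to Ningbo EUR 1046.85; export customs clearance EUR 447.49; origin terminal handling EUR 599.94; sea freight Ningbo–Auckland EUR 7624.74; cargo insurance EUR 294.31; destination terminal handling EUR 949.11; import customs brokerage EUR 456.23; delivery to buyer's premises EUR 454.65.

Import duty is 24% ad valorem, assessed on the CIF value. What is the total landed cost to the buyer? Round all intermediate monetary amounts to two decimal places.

Total landed cost: EUR 59344.32

EXW: the seller makes goods available at their premises; the buyer bears all onward costs.
CIF value = EXW price + inland to port + export clearance + origin terminal + freight + insurance = 36345.00 + 1046.85 + 447.49 + 599.94 + 7624.74 + 294.31 = 46358.33
Import duty = 46358.33 × 24% = 11126.00
Buyer bears: inland to port 1046.85 + export clearance 447.49 + origin terminal 599.94 + freight 7624.74 + insurance 294.31 + destination terminal 949.11 + brokerage 456.23 + delivery 454.65 + duty 11126.00 = 22999.32
Landed cost = invoice 36345.00 + 22999.32 = 59344.32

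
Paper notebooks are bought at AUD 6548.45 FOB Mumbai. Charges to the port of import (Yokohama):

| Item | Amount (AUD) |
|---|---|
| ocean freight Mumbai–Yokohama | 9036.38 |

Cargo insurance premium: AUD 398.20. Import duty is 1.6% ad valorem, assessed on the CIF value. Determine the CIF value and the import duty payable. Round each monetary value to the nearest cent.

CIF = FOB price + freight + insurance
CIF = 6548.45 + 9036.38 + 398.20 = 15983.03
Import duty = 15983.03 × 1.6% = 255.73

CIF value: AUD 15983.03; import duty: AUD 255.73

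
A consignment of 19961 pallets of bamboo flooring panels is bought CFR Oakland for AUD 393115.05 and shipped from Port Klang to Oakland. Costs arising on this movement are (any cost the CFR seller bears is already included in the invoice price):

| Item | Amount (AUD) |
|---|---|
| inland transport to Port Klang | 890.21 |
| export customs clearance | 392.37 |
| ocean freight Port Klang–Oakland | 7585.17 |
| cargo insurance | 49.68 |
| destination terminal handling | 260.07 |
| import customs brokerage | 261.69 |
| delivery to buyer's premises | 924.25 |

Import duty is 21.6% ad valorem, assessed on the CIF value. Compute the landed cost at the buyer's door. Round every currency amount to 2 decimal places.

CFR: the seller pays costs through ocean freight to the destination port, but not insurance.
Already in the invoice (seller's account under CFR): inland to port, export clearance, freight — exclude.
CIF value = CFR price + insurance = 393115.05 + 49.68 = 393164.73
Import duty = 393164.73 × 21.6% = 84923.58
Buyer bears: insurance 49.68 + destination terminal 260.07 + brokerage 261.69 + delivery 924.25 + duty 84923.58 = 86419.27
Landed cost = invoice 393115.05 + 86419.27 = 479534.32

Total landed cost: AUD 479534.32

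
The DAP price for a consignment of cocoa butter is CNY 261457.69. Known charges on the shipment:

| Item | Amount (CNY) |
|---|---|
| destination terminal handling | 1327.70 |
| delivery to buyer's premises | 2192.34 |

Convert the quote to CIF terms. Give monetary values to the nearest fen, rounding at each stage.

From DAP to CIF, the seller no longer bears: destination terminal, delivery.
CIF price = 261457.69 − 1327.70 − 2192.34 = 257937.65

CIF price: CNY 257937.65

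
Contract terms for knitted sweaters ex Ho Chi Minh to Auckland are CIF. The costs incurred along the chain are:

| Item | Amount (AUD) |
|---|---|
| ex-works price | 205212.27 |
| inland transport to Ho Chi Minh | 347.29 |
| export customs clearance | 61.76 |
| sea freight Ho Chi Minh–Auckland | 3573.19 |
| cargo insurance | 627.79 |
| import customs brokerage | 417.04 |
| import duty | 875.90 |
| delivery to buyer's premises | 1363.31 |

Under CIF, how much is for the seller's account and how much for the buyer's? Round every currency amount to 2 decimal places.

CIF: the seller pays costs through ocean freight and marine insurance to the destination port.
Seller's account: goods 205212.27 + inland to port 347.29 + export clearance 61.76 + freight 3573.19 + insurance 627.79 = 209822.30
Buyer's account: brokerage 417.04 + duty 875.90 + delivery 1363.31 = 2656.25

Seller: AUD 209822.30; buyer: AUD 2656.25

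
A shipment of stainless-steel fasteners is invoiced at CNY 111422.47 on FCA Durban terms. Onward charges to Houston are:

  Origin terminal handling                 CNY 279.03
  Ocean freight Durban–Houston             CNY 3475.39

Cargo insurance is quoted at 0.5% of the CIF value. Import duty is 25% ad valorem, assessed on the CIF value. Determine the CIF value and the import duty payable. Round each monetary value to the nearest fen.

Let C be the CIF value. C = FCA price + pre-shipment costs + freight + 0.5% × C
C − 0.5% × C = 111422.47 + 279.03 + 3475.39
0.995 × C = 115176.89
C = 115176.89 / 0.995 = 115755.67
Insurance premium = 0.5% × 115755.67 = 578.78
Import duty = 115755.67 × 25% = 28938.92

CIF value: CNY 115755.67; import duty: CNY 28938.92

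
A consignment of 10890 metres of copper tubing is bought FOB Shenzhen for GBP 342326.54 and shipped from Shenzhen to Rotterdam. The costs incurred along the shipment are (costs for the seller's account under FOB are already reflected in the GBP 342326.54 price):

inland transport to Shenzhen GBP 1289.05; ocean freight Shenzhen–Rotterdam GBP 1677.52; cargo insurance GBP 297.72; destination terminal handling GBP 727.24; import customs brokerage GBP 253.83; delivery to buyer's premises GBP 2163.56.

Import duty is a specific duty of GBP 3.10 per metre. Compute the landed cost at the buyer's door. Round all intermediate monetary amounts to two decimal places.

Total landed cost: GBP 381205.41

FOB: the seller bears costs until goods are on board at the origin port; the buyer bears freight, insurance and all costs thereafter.
Already in the invoice (seller's account under FOB): inland to port — exclude.
CIF value = FOB price + freight + insurance = 342326.54 + 1677.52 + 297.72 = 344301.78
Import duty = 10890 × 3.10 = 33759.00
Buyer bears: freight 1677.52 + insurance 297.72 + destination terminal 727.24 + brokerage 253.83 + delivery 2163.56 + duty 33759.00 = 38878.87
Landed cost = invoice 342326.54 + 38878.87 = 381205.41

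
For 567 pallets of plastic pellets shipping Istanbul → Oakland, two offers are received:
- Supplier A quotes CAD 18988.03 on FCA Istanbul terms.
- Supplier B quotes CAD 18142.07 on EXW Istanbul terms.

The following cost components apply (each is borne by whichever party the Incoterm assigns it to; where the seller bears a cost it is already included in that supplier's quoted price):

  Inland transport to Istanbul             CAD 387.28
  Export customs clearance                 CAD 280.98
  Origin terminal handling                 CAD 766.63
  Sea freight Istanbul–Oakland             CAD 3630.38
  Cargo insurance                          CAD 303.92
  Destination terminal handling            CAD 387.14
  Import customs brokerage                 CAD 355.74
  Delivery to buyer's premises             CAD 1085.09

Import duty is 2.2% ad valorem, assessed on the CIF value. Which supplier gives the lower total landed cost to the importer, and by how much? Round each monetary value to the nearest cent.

Supplier A (FCA):
CIF value = FCA price + origin terminal + freight + insurance = 18988.03 + 766.63 + 3630.38 + 303.92 = 23688.96
Import duty = 23688.96 × 2.2% = 521.16
Buyer bears (A): 766.63 + 3630.38 + 303.92 + 387.14 + 355.74 + 1085.09 = 6528.90
Landed cost (A) = invoice 18988.03 + 6528.90 + duty 521.16 = 26038.09
Supplier B (EXW):
CIF value = EXW price + inland to port + export clearance + origin terminal + freight + insurance = 18142.07 + 387.28 + 280.98 + 766.63 + 3630.38 + 303.92 = 23511.26
Import duty = 23511.26 × 2.2% = 517.25
Buyer bears (B): 387.28 + 280.98 + 766.63 + 3630.38 + 303.92 + 387.14 + 355.74 + 1085.09 = 7197.16
Landed cost (B) = invoice 18142.07 + 7197.16 + duty 517.25 = 25856.48
Difference = |26038.09 − 25856.48| = 181.61

Supplier B is cheaper by CAD 181.61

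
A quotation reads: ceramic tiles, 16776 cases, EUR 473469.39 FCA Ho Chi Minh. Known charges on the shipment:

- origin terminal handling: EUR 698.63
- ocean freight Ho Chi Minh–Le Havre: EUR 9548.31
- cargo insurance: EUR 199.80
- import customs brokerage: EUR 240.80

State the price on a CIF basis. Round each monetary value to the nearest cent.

CIF price: EUR 483916.13

Not relevant to the conversion: brokerage — on the buyer under both terms; not part of either seller's price.
From FCA to CIF, the seller additionally bears: origin terminal, freight, insurance.
CIF price = 473469.39 + 698.63 + 9548.31 + 199.80 = 483916.13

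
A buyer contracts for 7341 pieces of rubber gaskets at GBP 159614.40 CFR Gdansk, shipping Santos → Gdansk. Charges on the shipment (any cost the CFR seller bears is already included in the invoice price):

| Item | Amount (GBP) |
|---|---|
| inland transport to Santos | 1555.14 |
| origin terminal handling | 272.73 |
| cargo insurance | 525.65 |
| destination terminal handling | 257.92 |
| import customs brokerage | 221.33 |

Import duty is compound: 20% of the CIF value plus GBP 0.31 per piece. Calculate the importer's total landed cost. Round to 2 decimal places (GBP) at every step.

Total landed cost: GBP 194923.02

CFR: the seller pays costs through ocean freight to the destination port, but not insurance.
Already in the invoice (seller's account under CFR): inland to port, origin terminal — exclude.
CIF value = CFR price + insurance = 159614.40 + 525.65 = 160140.05
Ad valorem component: 160140.05 × 20% = 32028.01
Specific component: 7341 × 0.31 = 2275.71
Import duty = 32028.01 + 2275.71 = 34303.72
Buyer bears: insurance 525.65 + destination terminal 257.92 + brokerage 221.33 + duty 34303.72 = 35308.62
Landed cost = invoice 159614.40 + 35308.62 = 194923.02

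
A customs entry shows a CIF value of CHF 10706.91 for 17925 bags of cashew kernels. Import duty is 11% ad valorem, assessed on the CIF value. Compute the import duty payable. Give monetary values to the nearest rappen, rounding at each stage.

Import duty = 10706.91 × 11% = 1177.76

Import duty: CHF 1177.76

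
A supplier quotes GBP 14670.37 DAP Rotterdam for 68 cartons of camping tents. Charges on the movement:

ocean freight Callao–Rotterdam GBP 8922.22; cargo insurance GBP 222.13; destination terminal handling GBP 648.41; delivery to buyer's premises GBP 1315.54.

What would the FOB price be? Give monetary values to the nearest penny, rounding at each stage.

From DAP to FOB, the seller no longer bears: freight, insurance, destination terminal, delivery.
FOB price = 14670.37 − 8922.22 − 222.13 − 648.41 − 1315.54 = 3562.07

FOB price: GBP 3562.07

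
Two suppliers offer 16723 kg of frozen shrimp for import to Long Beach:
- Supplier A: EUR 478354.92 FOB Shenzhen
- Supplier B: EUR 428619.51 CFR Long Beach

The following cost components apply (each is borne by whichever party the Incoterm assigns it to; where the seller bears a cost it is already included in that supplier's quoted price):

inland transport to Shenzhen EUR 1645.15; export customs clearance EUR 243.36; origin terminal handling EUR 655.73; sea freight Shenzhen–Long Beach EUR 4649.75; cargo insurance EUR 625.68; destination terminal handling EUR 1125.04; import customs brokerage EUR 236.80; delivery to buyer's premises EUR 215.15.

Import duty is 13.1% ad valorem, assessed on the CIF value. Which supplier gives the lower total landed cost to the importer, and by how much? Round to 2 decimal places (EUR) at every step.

Supplier B is cheaper by EUR 61509.62

Supplier A (FOB):
CIF value = FOB price + freight + insurance = 478354.92 + 4649.75 + 625.68 = 483630.35
Import duty = 483630.35 × 13.1% = 63355.58
Buyer bears (A): 4649.75 + 625.68 + 1125.04 + 236.80 + 215.15 = 6852.42
Landed cost (A) = invoice 478354.92 + 6852.42 + duty 63355.58 = 548562.92
Supplier B (CFR):
CIF value = CFR price + insurance = 428619.51 + 625.68 = 429245.19
Import duty = 429245.19 × 13.1% = 56231.12
Buyer bears (B): 625.68 + 1125.04 + 236.80 + 215.15 = 2202.67
Landed cost (B) = invoice 428619.51 + 2202.67 + duty 56231.12 = 487053.30
Difference = |548562.92 − 487053.30| = 61509.62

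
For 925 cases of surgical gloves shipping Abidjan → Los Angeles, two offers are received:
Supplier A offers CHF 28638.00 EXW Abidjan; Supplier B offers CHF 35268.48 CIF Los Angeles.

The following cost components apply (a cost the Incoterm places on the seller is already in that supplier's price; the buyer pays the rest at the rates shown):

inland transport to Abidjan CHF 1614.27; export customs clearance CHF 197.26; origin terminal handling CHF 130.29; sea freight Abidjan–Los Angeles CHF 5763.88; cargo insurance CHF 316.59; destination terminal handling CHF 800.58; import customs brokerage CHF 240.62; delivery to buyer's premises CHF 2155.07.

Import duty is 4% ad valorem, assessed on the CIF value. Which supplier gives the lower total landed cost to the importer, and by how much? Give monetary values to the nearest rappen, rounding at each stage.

Supplier A (EXW):
CIF value = EXW price + inland to port + export clearance + origin terminal + freight + insurance = 28638.00 + 1614.27 + 197.26 + 130.29 + 5763.88 + 316.59 = 36660.29
Import duty = 36660.29 × 4% = 1466.41
Buyer bears (A): 1614.27 + 197.26 + 130.29 + 5763.88 + 316.59 + 800.58 + 240.62 + 2155.07 = 11218.56
Landed cost (A) = invoice 28638.00 + 11218.56 + duty 1466.41 = 41322.97
Supplier B (CIF):
The CIF price already equals the CIF value: 35268.48
Import duty = 35268.48 × 4% = 1410.74
Buyer bears (B): 800.58 + 240.62 + 2155.07 = 3196.27
Landed cost (B) = invoice 35268.48 + 3196.27 + duty 1410.74 = 39875.49
Difference = |41322.97 − 39875.49| = 1447.48

Supplier B is cheaper by CHF 1447.48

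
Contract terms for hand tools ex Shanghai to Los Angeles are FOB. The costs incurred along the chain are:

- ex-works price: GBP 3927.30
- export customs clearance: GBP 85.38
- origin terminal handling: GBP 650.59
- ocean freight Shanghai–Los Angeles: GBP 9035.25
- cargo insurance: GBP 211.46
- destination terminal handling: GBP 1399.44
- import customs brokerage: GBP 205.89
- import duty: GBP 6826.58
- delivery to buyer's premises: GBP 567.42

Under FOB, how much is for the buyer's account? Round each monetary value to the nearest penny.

Buyer's account: GBP 18246.04

FOB: the seller bears costs until goods are on board at the origin port; the buyer bears freight, insurance and all costs thereafter.
Seller's account: goods 3927.30 + export clearance 85.38 + origin terminal 650.59 = 4663.27
Buyer's account: freight 9035.25 + insurance 211.46 + destination terminal 1399.44 + brokerage 205.89 + duty 6826.58 + delivery 567.42 = 18246.04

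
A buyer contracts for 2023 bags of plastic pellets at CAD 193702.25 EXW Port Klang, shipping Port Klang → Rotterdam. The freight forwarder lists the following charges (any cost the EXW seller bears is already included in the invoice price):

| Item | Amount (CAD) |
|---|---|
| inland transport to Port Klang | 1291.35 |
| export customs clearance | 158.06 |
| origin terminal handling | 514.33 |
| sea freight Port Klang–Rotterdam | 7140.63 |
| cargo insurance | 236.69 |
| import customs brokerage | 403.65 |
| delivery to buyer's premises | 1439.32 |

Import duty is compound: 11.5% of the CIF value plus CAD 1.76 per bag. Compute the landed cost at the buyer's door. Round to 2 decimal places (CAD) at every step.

EXW: the seller makes goods available at their premises; the buyer bears all onward costs.
CIF value = EXW price + inland to port + export clearance + origin terminal + freight + insurance = 193702.25 + 1291.35 + 158.06 + 514.33 + 7140.63 + 236.69 = 203043.31
Ad valorem component: 203043.31 × 11.5% = 23349.98
Specific component: 2023 × 1.76 = 3560.48
Import duty = 23349.98 + 3560.48 = 26910.46
Buyer bears: inland to port 1291.35 + export clearance 158.06 + origin terminal 514.33 + freight 7140.63 + insurance 236.69 + brokerage 403.65 + delivery 1439.32 + duty 26910.46 = 38094.49
Landed cost = invoice 193702.25 + 38094.49 = 231796.74

Total landed cost: CAD 231796.74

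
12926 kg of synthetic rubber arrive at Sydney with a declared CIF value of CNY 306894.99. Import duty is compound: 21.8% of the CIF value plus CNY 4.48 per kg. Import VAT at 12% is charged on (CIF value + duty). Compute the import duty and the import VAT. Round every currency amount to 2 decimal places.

Ad valorem component: 306894.99 × 21.8% = 66903.11
Specific component: 12926 × 4.48 = 57908.48
Import duty = 66903.11 + 57908.48 = 124811.59
VAT base = CIF + duty = 306894.99 + 124811.59 = 431706.58
Import VAT = 431706.58 × 12% = 51804.79

Import duty: CNY 124811.59; import VAT: CNY 51804.79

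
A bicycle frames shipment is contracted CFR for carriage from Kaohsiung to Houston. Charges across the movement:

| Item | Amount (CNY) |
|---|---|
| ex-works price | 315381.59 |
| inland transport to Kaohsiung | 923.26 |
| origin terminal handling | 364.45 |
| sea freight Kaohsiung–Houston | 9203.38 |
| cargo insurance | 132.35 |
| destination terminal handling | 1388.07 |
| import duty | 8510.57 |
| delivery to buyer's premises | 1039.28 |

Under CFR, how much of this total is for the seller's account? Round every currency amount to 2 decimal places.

CFR: the seller pays costs through ocean freight to the destination port, but not insurance.
Seller's account: goods 315381.59 + inland to port 923.26 + origin terminal 364.45 + freight 9203.38 = 325872.68
Buyer's account: insurance 132.35 + destination terminal 1388.07 + duty 8510.57 + delivery 1039.28 = 11070.27

Seller's account: CNY 325872.68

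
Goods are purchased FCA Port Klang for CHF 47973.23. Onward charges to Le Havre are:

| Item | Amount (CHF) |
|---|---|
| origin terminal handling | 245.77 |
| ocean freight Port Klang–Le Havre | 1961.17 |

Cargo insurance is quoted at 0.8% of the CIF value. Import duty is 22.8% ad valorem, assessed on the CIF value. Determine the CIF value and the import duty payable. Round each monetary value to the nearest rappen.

CIF value: CHF 50584.85; import duty: CHF 11533.35

Let C be the CIF value. C = FCA price + pre-shipment costs + freight + 0.8% × C
C − 0.8% × C = 47973.23 + 245.77 + 1961.17
0.992 × C = 50180.17
C = 50180.17 / 0.992 = 50584.85
Insurance premium = 0.8% × 50584.85 = 404.68
Import duty = 50584.85 × 22.8% = 11533.35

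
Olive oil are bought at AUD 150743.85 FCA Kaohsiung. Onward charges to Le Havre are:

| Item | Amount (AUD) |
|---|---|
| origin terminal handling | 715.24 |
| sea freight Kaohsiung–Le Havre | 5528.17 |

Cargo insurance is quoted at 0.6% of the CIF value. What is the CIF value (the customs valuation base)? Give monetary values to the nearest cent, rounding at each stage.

Let C be the CIF value. C = FCA price + pre-shipment costs + freight + 0.6% × C
C − 0.6% × C = 150743.85 + 715.24 + 5528.17
0.994 × C = 156987.26
C = 156987.26 / 0.994 = 157934.87
Insurance premium = 0.6% × 157934.87 = 947.61

CIF value: AUD 157934.87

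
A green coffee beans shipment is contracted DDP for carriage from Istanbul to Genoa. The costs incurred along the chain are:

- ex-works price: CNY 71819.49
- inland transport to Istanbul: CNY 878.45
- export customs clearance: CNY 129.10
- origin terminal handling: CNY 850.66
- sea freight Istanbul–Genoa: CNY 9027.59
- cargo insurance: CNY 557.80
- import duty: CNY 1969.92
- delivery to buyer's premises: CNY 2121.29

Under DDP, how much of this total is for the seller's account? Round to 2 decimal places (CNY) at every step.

DDP: the seller bears all costs including import duty.
Seller's account: goods 71819.49 + inland to port 878.45 + export clearance 129.10 + origin terminal 850.66 + freight 9027.59 + insurance 557.80 + duty 1969.92 + delivery 2121.29 = 87354.30
Buyer's account: 0.00

Seller's account: CNY 87354.30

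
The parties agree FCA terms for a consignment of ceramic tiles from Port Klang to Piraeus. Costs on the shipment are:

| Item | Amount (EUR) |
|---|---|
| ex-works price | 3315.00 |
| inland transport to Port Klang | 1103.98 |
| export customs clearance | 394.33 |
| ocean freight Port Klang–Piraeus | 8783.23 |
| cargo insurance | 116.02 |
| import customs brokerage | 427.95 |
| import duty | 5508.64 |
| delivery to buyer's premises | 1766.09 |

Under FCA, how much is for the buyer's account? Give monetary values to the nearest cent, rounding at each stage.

FCA: the seller delivers export-cleared goods to the carrier; the buyer bears costs from that point.
Seller's account: goods 3315.00 + inland to port 1103.98 + export clearance 394.33 = 4813.31
Buyer's account: freight 8783.23 + insurance 116.02 + brokerage 427.95 + duty 5508.64 + delivery 1766.09 = 16601.93

Buyer's account: EUR 16601.93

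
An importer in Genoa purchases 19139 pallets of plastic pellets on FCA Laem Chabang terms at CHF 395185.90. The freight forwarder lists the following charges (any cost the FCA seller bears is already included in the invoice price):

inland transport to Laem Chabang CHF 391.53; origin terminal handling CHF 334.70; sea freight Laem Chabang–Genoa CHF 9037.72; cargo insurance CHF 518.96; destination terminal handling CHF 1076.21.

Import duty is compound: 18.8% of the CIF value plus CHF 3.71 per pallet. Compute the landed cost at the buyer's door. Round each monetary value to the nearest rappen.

FCA: the seller delivers export-cleared goods to the carrier; the buyer bears costs from that point.
Already in the invoice (seller's account under FCA): inland to port — exclude.
CIF value = FCA price + origin terminal + freight + insurance = 395185.90 + 334.70 + 9037.72 + 518.96 = 405077.28
Ad valorem component: 405077.28 × 18.8% = 76154.53
Specific component: 19139 × 3.71 = 71005.69
Import duty = 76154.53 + 71005.69 = 147160.22
Buyer bears: origin terminal 334.70 + freight 9037.72 + insurance 518.96 + destination terminal 1076.21 + duty 147160.22 = 158127.81
Landed cost = invoice 395185.90 + 158127.81 = 553313.71

Total landed cost: CHF 553313.71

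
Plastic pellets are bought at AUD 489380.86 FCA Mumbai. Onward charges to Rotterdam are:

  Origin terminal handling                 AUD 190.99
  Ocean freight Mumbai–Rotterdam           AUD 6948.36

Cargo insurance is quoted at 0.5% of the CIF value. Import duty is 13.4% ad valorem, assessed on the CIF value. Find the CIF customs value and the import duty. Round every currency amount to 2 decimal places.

CIF value: AUD 499015.29; import duty: AUD 66868.05

Let C be the CIF value. C = FCA price + pre-shipment costs + freight + 0.5% × C
C − 0.5% × C = 489380.86 + 190.99 + 6948.36
0.995 × C = 496520.21
C = 496520.21 / 0.995 = 499015.29
Insurance premium = 0.5% × 499015.29 = 2495.08
Import duty = 499015.29 × 13.4% = 66868.05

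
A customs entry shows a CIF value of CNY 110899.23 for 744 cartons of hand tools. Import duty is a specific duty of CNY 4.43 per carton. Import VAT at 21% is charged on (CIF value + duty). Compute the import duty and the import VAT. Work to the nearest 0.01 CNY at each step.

Import duty: CNY 3295.92; import VAT: CNY 23980.98

Import duty = 744 × 4.43 = 3295.92
VAT base = CIF + duty = 110899.23 + 3295.92 = 114195.15
Import VAT = 114195.15 × 21% = 23980.98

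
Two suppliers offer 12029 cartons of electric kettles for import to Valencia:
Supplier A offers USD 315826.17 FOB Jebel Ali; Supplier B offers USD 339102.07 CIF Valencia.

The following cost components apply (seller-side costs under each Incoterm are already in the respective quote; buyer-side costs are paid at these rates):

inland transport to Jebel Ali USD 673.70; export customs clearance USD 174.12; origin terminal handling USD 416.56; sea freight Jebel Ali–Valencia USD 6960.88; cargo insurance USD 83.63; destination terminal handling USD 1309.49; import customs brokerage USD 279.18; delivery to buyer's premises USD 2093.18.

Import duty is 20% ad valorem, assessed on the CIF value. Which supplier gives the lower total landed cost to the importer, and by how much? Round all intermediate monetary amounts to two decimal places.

Supplier A is cheaper by USD 19477.66

Supplier A (FOB):
CIF value = FOB price + freight + insurance = 315826.17 + 6960.88 + 83.63 = 322870.68
Import duty = 322870.68 × 20% = 64574.14
Buyer bears (A): 6960.88 + 83.63 + 1309.49 + 279.18 + 2093.18 = 10726.36
Landed cost (A) = invoice 315826.17 + 10726.36 + duty 64574.14 = 391126.67
Supplier B (CIF):
The CIF price already equals the CIF value: 339102.07
Import duty = 339102.07 × 20% = 67820.41
Buyer bears (B): 1309.49 + 279.18 + 2093.18 = 3681.85
Landed cost (B) = invoice 339102.07 + 3681.85 + duty 67820.41 = 410604.33
Difference = |391126.67 − 410604.33| = 19477.66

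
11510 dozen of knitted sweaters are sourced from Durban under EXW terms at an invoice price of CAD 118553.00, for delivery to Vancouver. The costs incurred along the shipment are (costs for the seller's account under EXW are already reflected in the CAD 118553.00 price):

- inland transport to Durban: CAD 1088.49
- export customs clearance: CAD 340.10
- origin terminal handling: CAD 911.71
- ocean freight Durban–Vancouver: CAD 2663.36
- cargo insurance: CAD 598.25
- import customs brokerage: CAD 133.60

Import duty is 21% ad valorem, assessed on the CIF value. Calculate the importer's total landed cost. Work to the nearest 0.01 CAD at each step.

EXW: the seller makes goods available at their premises; the buyer bears all onward costs.
CIF value = EXW price + inland to port + export clearance + origin terminal + freight + insurance = 118553.00 + 1088.49 + 340.10 + 911.71 + 2663.36 + 598.25 = 124154.91
Import duty = 124154.91 × 21% = 26072.53
Buyer bears: inland to port 1088.49 + export clearance 340.10 + origin terminal 911.71 + freight 2663.36 + insurance 598.25 + brokerage 133.60 + duty 26072.53 = 31808.04
Landed cost = invoice 118553.00 + 31808.04 = 150361.04

Total landed cost: CAD 150361.04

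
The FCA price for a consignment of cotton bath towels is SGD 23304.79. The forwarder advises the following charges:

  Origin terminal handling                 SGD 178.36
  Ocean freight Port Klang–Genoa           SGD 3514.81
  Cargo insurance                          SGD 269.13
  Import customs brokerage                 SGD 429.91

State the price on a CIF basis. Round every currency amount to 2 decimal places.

Not relevant to the conversion: brokerage — on the buyer under both terms; not part of either seller's price.
From FCA to CIF, the seller additionally bears: origin terminal, freight, insurance.
CIF price = 23304.79 + 178.36 + 3514.81 + 269.13 = 27267.09

CIF price: SGD 27267.09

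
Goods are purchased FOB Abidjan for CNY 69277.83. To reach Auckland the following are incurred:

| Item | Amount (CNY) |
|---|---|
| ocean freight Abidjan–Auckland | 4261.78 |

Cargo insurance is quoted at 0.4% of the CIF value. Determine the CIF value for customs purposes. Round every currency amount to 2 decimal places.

CIF value: CNY 73834.95

Let C be the CIF value. C = FOB price + freight + 0.4% × C
C − 0.4% × C = 69277.83 + 4261.78
0.996 × C = 73539.61
C = 73539.61 / 0.996 = 73834.95
Insurance premium = 0.4% × 73834.95 = 295.34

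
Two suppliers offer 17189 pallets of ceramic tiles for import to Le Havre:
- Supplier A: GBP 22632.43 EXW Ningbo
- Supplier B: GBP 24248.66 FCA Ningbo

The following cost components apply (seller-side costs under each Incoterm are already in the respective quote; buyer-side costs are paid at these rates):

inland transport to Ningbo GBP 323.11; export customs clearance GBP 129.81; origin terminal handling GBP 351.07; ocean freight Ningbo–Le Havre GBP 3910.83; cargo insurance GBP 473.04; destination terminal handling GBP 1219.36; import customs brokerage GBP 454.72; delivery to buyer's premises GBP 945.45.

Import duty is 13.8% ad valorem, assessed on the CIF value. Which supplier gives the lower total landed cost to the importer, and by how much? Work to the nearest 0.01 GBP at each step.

Supplier A (EXW):
CIF value = EXW price + inland to port + export clearance + origin terminal + freight + insurance = 22632.43 + 323.11 + 129.81 + 351.07 + 3910.83 + 473.04 = 27820.29
Import duty = 27820.29 × 13.8% = 3839.20
Buyer bears (A): 323.11 + 129.81 + 351.07 + 3910.83 + 473.04 + 1219.36 + 454.72 + 945.45 = 7807.39
Landed cost (A) = invoice 22632.43 + 7807.39 + duty 3839.20 = 34279.02
Supplier B (FCA):
CIF value = FCA price + origin terminal + freight + insurance = 24248.66 + 351.07 + 3910.83 + 473.04 = 28983.60
Import duty = 28983.60 × 13.8% = 3999.74
Buyer bears (B): 351.07 + 3910.83 + 473.04 + 1219.36 + 454.72 + 945.45 = 7354.47
Landed cost (B) = invoice 24248.66 + 7354.47 + duty 3999.74 = 35602.87
Difference = |34279.02 − 35602.87| = 1323.85

Supplier A is cheaper by GBP 1323.85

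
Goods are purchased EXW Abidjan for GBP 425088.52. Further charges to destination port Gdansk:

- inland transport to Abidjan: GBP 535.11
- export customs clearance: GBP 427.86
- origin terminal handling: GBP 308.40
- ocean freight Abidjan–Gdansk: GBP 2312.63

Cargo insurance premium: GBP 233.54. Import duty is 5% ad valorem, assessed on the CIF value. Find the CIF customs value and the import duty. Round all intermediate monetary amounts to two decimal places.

CIF value: GBP 428906.06; import duty: GBP 21445.30

CIF = EXW price + pre-shipment costs + freight + insurance
CIF = 425088.52 + 535.11 + 427.86 + 308.40 + 2312.63 + 233.54 = 428906.06
Import duty = 428906.06 × 5% = 21445.30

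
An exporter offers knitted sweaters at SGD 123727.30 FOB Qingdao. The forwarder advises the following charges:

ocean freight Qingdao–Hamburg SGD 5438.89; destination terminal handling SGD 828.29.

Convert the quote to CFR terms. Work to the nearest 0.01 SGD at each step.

CFR price: SGD 129166.19

Not relevant to the conversion: destination terminal — on the buyer under both terms; not part of either seller's price.
From FOB to CFR, the seller additionally bears: freight.
CFR price = 123727.30 + 5438.89 = 129166.19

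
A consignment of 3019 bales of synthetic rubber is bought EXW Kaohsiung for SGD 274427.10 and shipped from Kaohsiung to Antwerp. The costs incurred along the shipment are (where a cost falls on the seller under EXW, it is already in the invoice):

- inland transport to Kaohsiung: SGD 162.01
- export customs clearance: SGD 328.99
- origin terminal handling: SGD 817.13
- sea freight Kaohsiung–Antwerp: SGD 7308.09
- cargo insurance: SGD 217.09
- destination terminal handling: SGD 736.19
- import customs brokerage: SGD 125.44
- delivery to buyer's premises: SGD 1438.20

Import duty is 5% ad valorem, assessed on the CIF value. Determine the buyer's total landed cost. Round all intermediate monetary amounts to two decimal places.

EXW: the seller makes goods available at their premises; the buyer bears all onward costs.
CIF value = EXW price + inland to port + export clearance + origin terminal + freight + insurance = 274427.10 + 162.01 + 328.99 + 817.13 + 7308.09 + 217.09 = 283260.41
Import duty = 283260.41 × 5% = 14163.02
Buyer bears: inland to port 162.01 + export clearance 328.99 + origin terminal 817.13 + freight 7308.09 + insurance 217.09 + destination terminal 736.19 + brokerage 125.44 + delivery 1438.20 + duty 14163.02 = 25296.16
Landed cost = invoice 274427.10 + 25296.16 = 299723.26

Total landed cost: SGD 299723.26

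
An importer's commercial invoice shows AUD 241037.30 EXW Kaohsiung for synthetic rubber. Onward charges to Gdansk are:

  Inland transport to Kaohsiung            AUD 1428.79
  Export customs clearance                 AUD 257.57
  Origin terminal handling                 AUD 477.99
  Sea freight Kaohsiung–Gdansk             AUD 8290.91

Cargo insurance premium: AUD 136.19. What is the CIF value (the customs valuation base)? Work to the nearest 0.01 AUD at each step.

CIF value: AUD 251628.75

CIF = EXW price + pre-shipment costs + freight + insurance
CIF = 241037.30 + 1428.79 + 257.57 + 477.99 + 8290.91 + 136.19 = 251628.75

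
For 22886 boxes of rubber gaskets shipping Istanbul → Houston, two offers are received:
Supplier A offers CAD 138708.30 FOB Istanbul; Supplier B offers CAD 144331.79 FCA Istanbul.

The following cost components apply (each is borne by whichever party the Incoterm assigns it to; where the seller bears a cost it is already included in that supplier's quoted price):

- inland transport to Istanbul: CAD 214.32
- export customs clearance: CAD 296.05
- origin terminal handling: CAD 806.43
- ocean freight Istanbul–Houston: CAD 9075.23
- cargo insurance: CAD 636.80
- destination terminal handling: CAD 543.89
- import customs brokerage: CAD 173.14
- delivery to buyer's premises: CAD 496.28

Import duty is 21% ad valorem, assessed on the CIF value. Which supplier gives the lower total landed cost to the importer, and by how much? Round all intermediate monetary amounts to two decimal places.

Supplier A is cheaper by CAD 7780.20

Supplier A (FOB):
CIF value = FOB price + freight + insurance = 138708.30 + 9075.23 + 636.80 = 148420.33
Import duty = 148420.33 × 21% = 31168.27
Buyer bears (A): 9075.23 + 636.80 + 543.89 + 173.14 + 496.28 = 10925.34
Landed cost (A) = invoice 138708.30 + 10925.34 + duty 31168.27 = 180801.91
Supplier B (FCA):
CIF value = FCA price + origin terminal + freight + insurance = 144331.79 + 806.43 + 9075.23 + 636.80 = 154850.25
Import duty = 154850.25 × 21% = 32518.55
Buyer bears (B): 806.43 + 9075.23 + 636.80 + 543.89 + 173.14 + 496.28 = 11731.77
Landed cost (B) = invoice 144331.79 + 11731.77 + duty 32518.55 = 188582.11
Difference = |180801.91 − 188582.11| = 7780.20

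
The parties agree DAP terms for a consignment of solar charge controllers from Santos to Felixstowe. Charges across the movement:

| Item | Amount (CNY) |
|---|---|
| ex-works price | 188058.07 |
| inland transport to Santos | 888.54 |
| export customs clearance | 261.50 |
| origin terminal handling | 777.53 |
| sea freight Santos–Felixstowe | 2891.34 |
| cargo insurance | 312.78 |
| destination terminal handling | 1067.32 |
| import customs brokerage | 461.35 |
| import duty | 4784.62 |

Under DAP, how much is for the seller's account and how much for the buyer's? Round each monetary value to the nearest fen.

Seller: CNY 194257.08; buyer: CNY 5245.97

DAP: the seller bears all costs to the named destination except import duty and clearance.
Seller's account: goods 188058.07 + inland to port 888.54 + export clearance 261.50 + origin terminal 777.53 + freight 2891.34 + insurance 312.78 + destination terminal 1067.32 = 194257.08
Buyer's account: brokerage 461.35 + duty 4784.62 = 5245.97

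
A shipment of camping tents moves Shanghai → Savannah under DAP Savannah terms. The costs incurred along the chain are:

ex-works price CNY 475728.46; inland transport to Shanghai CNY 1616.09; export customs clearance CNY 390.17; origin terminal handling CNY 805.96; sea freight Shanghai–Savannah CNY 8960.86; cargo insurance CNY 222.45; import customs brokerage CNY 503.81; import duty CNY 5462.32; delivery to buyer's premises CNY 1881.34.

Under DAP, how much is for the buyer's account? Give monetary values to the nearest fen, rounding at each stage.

Buyer's account: CNY 5966.13

DAP: the seller bears all costs to the named destination except import duty and clearance.
Seller's account: goods 475728.46 + inland to port 1616.09 + export clearance 390.17 + origin terminal 805.96 + freight 8960.86 + insurance 222.45 + delivery 1881.34 = 489605.33
Buyer's account: brokerage 503.81 + duty 5462.32 = 5966.13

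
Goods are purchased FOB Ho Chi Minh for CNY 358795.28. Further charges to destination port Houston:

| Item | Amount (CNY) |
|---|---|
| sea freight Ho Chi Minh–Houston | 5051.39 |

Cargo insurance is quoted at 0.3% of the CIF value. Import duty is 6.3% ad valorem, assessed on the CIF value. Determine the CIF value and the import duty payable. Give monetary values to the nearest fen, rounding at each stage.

CIF value: CNY 364941.49; import duty: CNY 22991.31

Let C be the CIF value. C = FOB price + freight + 0.3% × C
C − 0.3% × C = 358795.28 + 5051.39
0.997 × C = 363846.67
C = 363846.67 / 0.997 = 364941.49
Insurance premium = 0.3% × 364941.49 = 1094.82
Import duty = 364941.49 × 6.3% = 22991.31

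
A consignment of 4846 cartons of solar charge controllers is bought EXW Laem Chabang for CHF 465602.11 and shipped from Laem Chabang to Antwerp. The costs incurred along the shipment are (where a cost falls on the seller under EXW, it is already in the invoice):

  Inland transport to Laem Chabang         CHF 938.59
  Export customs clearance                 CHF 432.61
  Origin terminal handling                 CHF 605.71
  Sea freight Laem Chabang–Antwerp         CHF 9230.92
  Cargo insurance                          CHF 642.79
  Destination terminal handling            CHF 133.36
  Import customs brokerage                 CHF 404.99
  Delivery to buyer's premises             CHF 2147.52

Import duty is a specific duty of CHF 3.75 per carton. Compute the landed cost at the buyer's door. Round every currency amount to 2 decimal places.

Total landed cost: CHF 498311.10

EXW: the seller makes goods available at their premises; the buyer bears all onward costs.
CIF value = EXW price + inland to port + export clearance + origin terminal + freight + insurance = 465602.11 + 938.59 + 432.61 + 605.71 + 9230.92 + 642.79 = 477452.73
Import duty = 4846 × 3.75 = 18172.50
Buyer bears: inland to port 938.59 + export clearance 432.61 + origin terminal 605.71 + freight 9230.92 + insurance 642.79 + destination terminal 133.36 + brokerage 404.99 + delivery 2147.52 + duty 18172.50 = 32708.99
Landed cost = invoice 465602.11 + 32708.99 = 498311.10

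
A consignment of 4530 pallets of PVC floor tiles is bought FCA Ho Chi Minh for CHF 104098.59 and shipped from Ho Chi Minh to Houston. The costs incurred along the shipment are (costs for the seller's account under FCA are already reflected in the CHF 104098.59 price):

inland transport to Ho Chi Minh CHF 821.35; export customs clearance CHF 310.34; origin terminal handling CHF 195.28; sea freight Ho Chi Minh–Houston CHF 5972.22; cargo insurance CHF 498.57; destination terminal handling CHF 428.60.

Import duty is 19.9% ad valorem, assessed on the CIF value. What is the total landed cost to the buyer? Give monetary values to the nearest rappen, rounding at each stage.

FCA: the seller delivers export-cleared goods to the carrier; the buyer bears costs from that point.
Already in the invoice (seller's account under FCA): inland to port, export clearance — exclude.
CIF value = FCA price + origin terminal + freight + insurance = 104098.59 + 195.28 + 5972.22 + 498.57 = 110764.66
Import duty = 110764.66 × 19.9% = 22042.17
Buyer bears: origin terminal 195.28 + freight 5972.22 + insurance 498.57 + destination terminal 428.60 + duty 22042.17 = 29136.84
Landed cost = invoice 104098.59 + 29136.84 = 133235.43

Total landed cost: CHF 133235.43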